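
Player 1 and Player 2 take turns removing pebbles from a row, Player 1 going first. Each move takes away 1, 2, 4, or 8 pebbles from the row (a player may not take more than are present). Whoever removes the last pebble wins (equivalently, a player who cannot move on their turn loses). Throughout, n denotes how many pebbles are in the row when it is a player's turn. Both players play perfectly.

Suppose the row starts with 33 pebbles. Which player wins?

Label each position W (a win for the player to move) or L (a loss). A position with no legal move is L; any other position is W exactly when some move reaches an L, and L when every move reaches a W.
n=0: no move → L
n=1: →0(L), so W
n=2: →0(L), so W
n=3: →2(W), 1(W) — all W, so L
n=4: →3(L), so W
n=5: →3(L), so W
n=6: →5(W), 4(W), 2(W) — all W, so L
n=7: →6(L), so W
n=8: →6(L), so W
n=9: →8(W), 7(W), 5(W), 1(W) — all W, so L
n=10: →9(L), so W
n=11: →9(L), so W
n=12: →11(W), 10(W), 8(W), 4(W) — all W, so L
n=13: →12(L), so W
n=14: →12(L), so W
n=15: →14(W), 13(W), 11(W), 7(W) — all W, so L
n=16: →15(L), so W
n=17: →15(L), so W
n=18: →17(W), 16(W), 14(W), 10(W) — all W, so L
n=19: →18(L), so W
n=20: →18(L), so W
n=21: →20(W), 19(W), 17(W), 13(W) — all W, so L
n=22: →21(L), so W
n=23: →21(L), so W
n=24: →23(W), 22(W), 20(W), 16(W) — all W, so L
n=25: →24(L), so W
n=26: →24(L), so W
n=27: →26(W), 25(W), 23(W), 19(W) — all W, so L
n=28: →27(L), so W
n=29: →27(L), so W
n=30: →29(W), 28(W), 26(W), 22(W) — all W, so L
n=31: →30(L), so W
n=32: →30(L), so W
n=33: →32(W), 31(W), 29(W), 25(W) — all W, so L
Every move from 33 reaches a W position, so the mover loses.

Player 2 wins.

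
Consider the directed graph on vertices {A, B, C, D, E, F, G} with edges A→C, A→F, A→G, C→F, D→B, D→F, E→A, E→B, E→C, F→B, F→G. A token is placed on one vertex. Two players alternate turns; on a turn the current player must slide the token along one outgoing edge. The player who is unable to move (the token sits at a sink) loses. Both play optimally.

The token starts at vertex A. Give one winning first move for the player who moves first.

Compute win/loss labels from the base case upward. A position with no move is L. Any other position is W if it can reach an L in one move, else L.
Every edge goes from a vertex to one that appears earlier in the order G, B, F, D, C, A, E, so processing vertices in that order labels each vertex after all of its successors.
G: no outgoing edge → L
B: no outgoing edge → L
F: →B(L), so W
D: →B(L), so W
C: →F(W) only, which is W, so L
A: →C(L), so W
E: →C(L), so W
From A, the L positions reachable in one move are: C, G. Any move reaching one of these is winning.

Move to C.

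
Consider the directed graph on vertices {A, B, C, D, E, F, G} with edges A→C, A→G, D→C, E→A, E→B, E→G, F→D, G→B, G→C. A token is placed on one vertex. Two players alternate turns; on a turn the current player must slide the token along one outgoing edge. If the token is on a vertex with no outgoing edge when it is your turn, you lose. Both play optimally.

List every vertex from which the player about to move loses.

B, C, F

Use the standard recursion: the mover loses at a terminal position; elsewhere, the mover wins exactly when some move hands the opponent an L position.
Every edge goes from a vertex to one that appears earlier in the order C, B, G, D, A, E, F, so processing vertices in that order labels each vertex after all of its successors.
C: no outgoing edge → L
B: no outgoing edge → L
G: →B(L), so W
D: →C(L), so W
A: →C(L), so W
E: →B(L), so W
F: →D(W) only, which is W, so L
Reading off the rows marked L gives the requested list; there are 3 such vertices.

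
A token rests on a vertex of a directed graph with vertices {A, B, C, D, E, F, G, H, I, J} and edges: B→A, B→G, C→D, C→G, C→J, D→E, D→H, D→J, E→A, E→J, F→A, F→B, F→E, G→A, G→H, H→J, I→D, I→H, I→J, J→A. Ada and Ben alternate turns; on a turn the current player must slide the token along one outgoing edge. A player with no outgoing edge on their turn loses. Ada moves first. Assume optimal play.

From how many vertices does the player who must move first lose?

Positions with no move are L. A position that does have a move is losing for the player to move precisely when every available move leads to a winning position for the opponent. Fill in the labels:
Every edge goes from a vertex to one that appears earlier in the order A, J, H, G, E, B, D, F, I, C, so processing vertices in that order labels each vertex after all of its successors.
A: no outgoing edge → L
J: reaches L-position A → W
H: only reaches J(W), which is W → L
G: reaches L-position H → W
E: reaches L-position A → W
B: reaches L-position A → W
D: reaches L-position H → W
F: reaches L-position A → W
I: reaches L-position H → W
C: only reaches D(W), G(W), J(W), all W → L
The L vertices are A, C, H; that is 3 in all.

3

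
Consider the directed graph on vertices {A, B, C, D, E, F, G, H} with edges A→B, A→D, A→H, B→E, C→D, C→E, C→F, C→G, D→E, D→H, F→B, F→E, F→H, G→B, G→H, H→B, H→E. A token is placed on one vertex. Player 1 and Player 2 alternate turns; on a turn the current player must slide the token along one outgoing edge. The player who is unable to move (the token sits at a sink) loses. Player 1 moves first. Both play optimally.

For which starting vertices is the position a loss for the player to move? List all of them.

A, E, G

Classify positions by backward induction: terminal positions (no move available) are L. From any other position, the mover wins iff some move reaches an L.
Every edge goes from a vertex to one that appears earlier in the order E, B, H, F, G, D, C, A, so processing vertices in that order labels each vertex after all of its successors.
E: no outgoing edge → L
B: →E(L), so W
H: →E(L), so W
F: →E(L), so W
G: →H(W), B(W) — all W, so L
D: →E(L), so W
C: →G(L), so W
A: →D(W), H(W), B(W) — all W, so L
The losing starting vertices are exactly the entries labelled L in this table (3 of them).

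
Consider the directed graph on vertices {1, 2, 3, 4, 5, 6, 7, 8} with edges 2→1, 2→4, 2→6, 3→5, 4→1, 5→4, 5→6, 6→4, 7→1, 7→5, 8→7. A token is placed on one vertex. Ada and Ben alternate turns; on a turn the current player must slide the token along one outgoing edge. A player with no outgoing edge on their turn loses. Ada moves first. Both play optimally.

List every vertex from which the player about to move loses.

Build the W/L table. Terminal = L. A non-terminal position is W if it has a move to some L; otherwise it is L.
Every edge goes from a vertex to one that appears earlier in the order 1, 4, 6, 2, 5, 3, 7, 8, so processing vertices in that order labels each vertex after all of its successors.
1: no outgoing edge → L
4: can move to 1, which is L ⇒ W
6: the only move is to 4(W), a W ⇒ L
2: can move to 6, which is L ⇒ W
5: can move to 6, which is L ⇒ W
3: the only move is to 5(W), a W ⇒ L
7: can move to 1, which is L ⇒ W
8: the only move is to 7(W), a W ⇒ L
The losing starting vertices are exactly the entries labelled L in this table (4 of them).

1, 3, 6, 8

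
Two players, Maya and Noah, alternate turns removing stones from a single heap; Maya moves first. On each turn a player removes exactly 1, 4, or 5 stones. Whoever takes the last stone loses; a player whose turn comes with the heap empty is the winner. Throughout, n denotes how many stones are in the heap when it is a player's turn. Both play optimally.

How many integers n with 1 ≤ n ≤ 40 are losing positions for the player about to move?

Positions with no move are W. A position that does have a move is losing for the player to move precisely when every available move leads to a winning position for the opponent. Fill in the labels:
n=0: no move; the opponent has just taken the last stone and therefore loses → W
n=1: only reaches 0(W), which is W → L
n=2: reaches L-position 1 → W
n=3: only reaches 2(W), which is W → L
n=4: reaches L-position 3 → W
n=5: reaches L-position 1 → W
n=6: reaches L-position 1 → W
n=7: reaches L-position 3 → W
n=8: reaches L-position 3 → W
n=9: only reaches 8(W), 5(W), 4(W), all W → L
n=10: reaches L-position 9 → W
n=11: only reaches 10(W), 7(W), 6(W), all W → L
n=12: reaches L-position 11 → W
n=13: reaches L-position 9 → W
n=14: reaches L-position 9 → W
n=15: reaches L-position 11 → W
n=16: reaches L-position 11 → W
n=17: only reaches 16(W), 13(W), 12(W), all W → L
n=18: reaches L-position 17 → W
n=19: only reaches 18(W), 15(W), 14(W), all W → L
n=20: reaches L-position 19 → W
n=21: reaches L-position 17 → W
n=22: reaches L-position 17 → W
n=23: reaches L-position 19 → W
n=24: reaches L-position 19 → W
n=25: only reaches 24(W), 21(W), 20(W), all W → L
n=26: reaches L-position 25 → W
n=27: only reaches 26(W), 23(W), 22(W), all W → L
n=28: reaches L-position 27 → W
n=29: reaches L-position 25 → W
n=30: reaches L-position 25 → W
n=31: reaches L-position 27 → W
n=32: reaches L-position 27 → W
n=33: only reaches 32(W), 29(W), 28(W), all W → L
n=34: reaches L-position 33 → W
n=35: only reaches 34(W), 31(W), 30(W), all W → L
n=36: reaches L-position 35 → W
n=37: reaches L-position 33 → W
n=38: reaches L-position 33 → W
n=39: reaches L-position 35 → W
n=40: reaches L-position 35 → W
L entries with 1 ≤ n ≤ 40 (the range starts at n=1): n = 1, 3, 9, 11, 17, 19, 25, 27, 33, 35; that makes 10.

10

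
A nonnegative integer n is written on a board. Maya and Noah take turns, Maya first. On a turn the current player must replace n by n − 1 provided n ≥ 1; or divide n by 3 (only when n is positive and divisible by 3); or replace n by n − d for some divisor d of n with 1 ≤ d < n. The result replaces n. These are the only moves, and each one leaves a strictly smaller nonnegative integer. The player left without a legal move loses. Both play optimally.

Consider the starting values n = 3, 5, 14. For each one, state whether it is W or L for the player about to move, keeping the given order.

3: W, 5: L, 14: W

Build the W/L table. Terminal = L. A non-terminal position is W if it has a move to some L; otherwise it is L.
n=0: no move → L
n=1: →0(L), so W
n=2: →1(W) only, which is W, so L
n=3: →2(L), so W
n=4: →2(L), so W
n=5: →4(W) only, which is W, so L
n=6: →2(L), so W
n=7: →6(W) only, which is W, so L
n=8: →7(L), so W
n=9: →3(W), 6(W), 8(W) — all W, so L
n=10: →5(L), so W
n=11: →10(W) only, which is W, so L
n=12: →9(L), so W
n=13: →12(W) only, which is W, so L
n=14: →7(L), so W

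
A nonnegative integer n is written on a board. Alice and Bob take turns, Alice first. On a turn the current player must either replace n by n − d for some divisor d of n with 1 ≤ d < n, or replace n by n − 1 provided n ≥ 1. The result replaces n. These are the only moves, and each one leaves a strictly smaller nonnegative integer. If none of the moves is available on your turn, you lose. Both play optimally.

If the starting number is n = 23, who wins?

Bob wins.

Build the W/L table. Terminal = L. A non-terminal position is W if it has a move to some L; otherwise it is L.
n=0: no move → L
n=1: reaches L-position 0 → W
n=2: only reaches 1(W), which is W → L
n=3: reaches L-position 2 → W
n=4: reaches L-position 2 → W
n=5: only reaches 4(W), which is W → L
n=6: reaches L-position 5 → W
n=7: only reaches 6(W), which is W → L
n=8: reaches L-position 7 → W
n=9: only reaches 6(W), 8(W), all W → L
n=10: reaches L-position 5 → W
n=11: only reaches 10(W), which is W → L
n=12: reaches L-position 9 → W
n=13: only reaches 12(W), which is W → L
n=14: reaches L-position 7 → W
n=15: only reaches 10(W), 12(W), 14(W), all W → L
n=16: reaches L-position 15 → W
n=17: only reaches 16(W), which is W → L
n=18: reaches L-position 9 → W
n=19: only reaches 18(W), which is W → L
n=20: reaches L-position 15 → W
n=21: only reaches 14(W), 18(W), 20(W), all W → L
n=22: reaches L-position 11 → W
n=23: only reaches 22(W), which is W → L
The starting position 23 is L: whatever Alice does, the opponent receives a W position.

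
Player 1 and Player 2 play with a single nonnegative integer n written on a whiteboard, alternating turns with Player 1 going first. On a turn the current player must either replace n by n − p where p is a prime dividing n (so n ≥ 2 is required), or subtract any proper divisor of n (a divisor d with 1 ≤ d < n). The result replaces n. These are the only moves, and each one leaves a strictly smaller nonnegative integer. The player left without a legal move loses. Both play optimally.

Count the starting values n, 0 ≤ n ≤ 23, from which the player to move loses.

Compute win/loss labels from the base case upward. A position with no move is L. Any other position is W if it can reach an L in one move, else L.
n=0: no move → L
n=1: no move → L
n=2: can move to 0, which is L ⇒ W
n=3: can move to 0, which is L ⇒ W
n=4: moves to 2(W), 3(W); every one is W ⇒ L
n=5: can move to 0, which is L ⇒ W
n=6: can move to 4, which is L ⇒ W
n=7: can move to 0, which is L ⇒ W
n=8: can move to 4, which is L ⇒ W
n=9: moves to 6(W), 8(W); every one is W ⇒ L
n=10: can move to 9, which is L ⇒ W
n=11: can move to 0, which is L ⇒ W
n=12: can move to 9, which is L ⇒ W
n=13: can move to 0, which is L ⇒ W
n=14: moves to 7(W), 12(W), 13(W); every one is W ⇒ L
n=15: can move to 14, which is L ⇒ W
n=16: can move to 14, which is L ⇒ W
n=17: can move to 0, which is L ⇒ W
n=18: can move to 9, which is L ⇒ W
n=19: can move to 0, which is L ⇒ W
n=20: moves to 10(W), 15(W), 16(W), 18(W), 19(W); every one is W ⇒ L
n=21: can move to 14, which is L ⇒ W
n=22: can move to 20, which is L ⇒ W
n=23: can move to 0, which is L ⇒ W
L entries with 0 ≤ n ≤ 23: n = 0, 1, 4, 9, 14, 20; that makes 6.

6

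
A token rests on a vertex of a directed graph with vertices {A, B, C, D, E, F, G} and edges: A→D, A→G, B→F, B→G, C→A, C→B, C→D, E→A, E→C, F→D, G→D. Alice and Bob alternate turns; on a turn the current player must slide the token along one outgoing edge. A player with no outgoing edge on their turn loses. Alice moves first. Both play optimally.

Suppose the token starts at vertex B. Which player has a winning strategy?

Build the W/L table. Terminal = L. A non-terminal position is W if it has a move to some L; otherwise it is L.
Every edge goes from a vertex to one that appears earlier in the order D, F, G, A, B, C, E, so processing vertices in that order labels each vertex after all of its successors.
D: no outgoing edge → L
F: →D(L), so W
G: →D(L), so W
A: →D(L), so W
B: →G(W), F(W) — all W, so L
C: →B(L), so W
E: →C(W), A(W) — all W, so L
The starting position B is L: whatever Alice does, the opponent receives a W position.

Bob wins.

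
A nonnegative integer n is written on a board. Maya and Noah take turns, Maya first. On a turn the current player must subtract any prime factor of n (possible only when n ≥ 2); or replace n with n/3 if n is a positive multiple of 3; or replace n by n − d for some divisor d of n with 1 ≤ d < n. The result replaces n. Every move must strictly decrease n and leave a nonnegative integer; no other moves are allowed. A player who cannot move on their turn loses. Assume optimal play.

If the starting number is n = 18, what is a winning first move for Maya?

Move to 9.

Use the standard recursion: the mover loses at a terminal position; elsewhere, the mover wins exactly when some move hands the opponent an L position.
n=0: no move → L
n=1: no move → L
n=2: W (go to 0, an L position)
n=3: W (go to 0, an L position)
n=4: L (options 2(W), 3(W) are all W)
n=5: W (go to 0, an L position)
n=6: W (go to 4, an L position)
n=7: W (go to 0, an L position)
n=8: W (go to 4, an L position)
n=9: L (options 3(W), 6(W), 8(W) are all W)
n=10: W (go to 9, an L position)
n=11: W (go to 0, an L position)
n=12: W (go to 4, an L position)
n=13: W (go to 0, an L position)
n=14: L (options 7(W), 12(W), 13(W) are all W)
n=15: W (go to 14, an L position)
n=16: W (go to 14, an L position)
n=17: W (go to 0, an L position)
n=18: W (go to 9, an L position)
From 18, the L positions reachable in one move are: 9.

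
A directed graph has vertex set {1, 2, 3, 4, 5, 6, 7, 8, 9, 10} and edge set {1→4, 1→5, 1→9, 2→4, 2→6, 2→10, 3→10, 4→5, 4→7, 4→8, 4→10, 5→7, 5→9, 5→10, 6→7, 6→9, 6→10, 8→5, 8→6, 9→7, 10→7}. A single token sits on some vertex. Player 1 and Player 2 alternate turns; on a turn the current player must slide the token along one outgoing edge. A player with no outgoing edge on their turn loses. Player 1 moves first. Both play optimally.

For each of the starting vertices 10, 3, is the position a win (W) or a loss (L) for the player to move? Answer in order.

Label each position W (a win for the player to move) or L (a loss). A position with no legal move is L; any other position is W exactly when some move reaches an L, and L when every move reaches a W.
Every edge goes from a vertex to one that appears earlier in the order 7, 10, 9, 5, 6, 3, 8, 4, 2, 1, so processing vertices in that order labels each vertex after all of its successors.
7: no outgoing edge → L
10: →7(L), so W
9: →7(L), so W
5: →7(L), so W
6: →7(L), so W
3: →10(W) only, which is W, so L
8: →6(W), 5(W) — all W, so L
4: →8(L), so W
2: →4(W), 6(W), 10(W) — all W, so L
1: →4(W), 5(W), 9(W) — all W, so L

10: W, 3: L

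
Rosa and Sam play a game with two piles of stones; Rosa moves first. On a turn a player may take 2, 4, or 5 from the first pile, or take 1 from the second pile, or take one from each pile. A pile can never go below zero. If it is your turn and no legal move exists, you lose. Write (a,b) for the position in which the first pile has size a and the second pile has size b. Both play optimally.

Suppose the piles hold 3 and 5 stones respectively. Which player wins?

Positions with no move are L. A position that does have a move is losing for the player to move precisely when every available move leads to a winning position for the opponent. Fill in the labels:
No move ever increases a pile, so every position that can arise here has a ≤ 3 and b ≤ 5; it is enough to label the cells with 0 ≤ a ≤ 3 and 0 ≤ b ≤ 5.
Every move lowers a or b (never raises either), so fill the grid row by row in increasing a, and left to right within a row: each cell's successors are then already labelled.
      b=0  b=1  b=2  b=3  b=4  b=5
a=0:    L    W    L    W    L    W
a=1:    L    W    L    W    L    W
a=2:    W    W    W    W    W    W
a=3:    W    L    W    L    W    L
Cells with no legal move (terminal, hence L): (0,0), (1,0).
The remaining L cells, each justified by listing all of its moves:
(0,2): L (sole option (0,1)(W) is W)
(0,4): L (sole option (0,3)(W) is W)
(1,2): L (options (1,1)(W), (0,1)(W) are all W)
(1,4): L (options (1,3)(W), (0,3)(W) are all W)
(3,1): L (options (1,1)(W), (3,0)(W), (2,0)(W) are all W)
(3,3): L (options (1,3)(W), (3,2)(W), (2,2)(W) are all W)
(3,5): L (options (1,5)(W), (3,4)(W), (2,4)(W) are all W)
Every other cell has at least one move into one of the L cells above, so it is W.
The starting position (3,5) is L: whatever Rosa does, the opponent receives a W position.

Sam wins.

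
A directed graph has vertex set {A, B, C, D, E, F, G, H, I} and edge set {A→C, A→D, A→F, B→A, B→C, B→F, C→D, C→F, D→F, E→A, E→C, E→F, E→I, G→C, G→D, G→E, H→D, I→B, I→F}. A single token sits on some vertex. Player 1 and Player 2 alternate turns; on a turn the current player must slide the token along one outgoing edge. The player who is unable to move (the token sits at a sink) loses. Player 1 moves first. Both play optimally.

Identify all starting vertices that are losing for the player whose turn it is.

F, G, H

Label each position W (a win for the player to move) or L (a loss). A position with no legal move is L; any other position is W exactly when some move reaches an L, and L when every move reaches a W.
Every edge goes from a vertex to one that appears earlier in the order F, D, C, A, B, I, E, G, H, so processing vertices in that order labels each vertex after all of its successors.
F: no outgoing edge → L
D: can move to F, which is L ⇒ W
C: can move to F, which is L ⇒ W
A: can move to F, which is L ⇒ W
B: can move to F, which is L ⇒ W
I: can move to F, which is L ⇒ W
E: can move to F, which is L ⇒ W
G: moves to E(W), C(W), D(W); every one is W ⇒ L
H: the only move is to D(W), a W ⇒ L
Reading off the rows marked L gives the requested list; there are 3 such vertices.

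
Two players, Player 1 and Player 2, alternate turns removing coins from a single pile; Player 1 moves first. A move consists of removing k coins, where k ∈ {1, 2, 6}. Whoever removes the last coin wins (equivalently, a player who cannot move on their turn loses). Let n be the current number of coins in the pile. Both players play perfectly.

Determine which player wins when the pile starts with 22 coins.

Build the W/L table. Terminal = L. A non-terminal position is W if it has a move to some L; otherwise it is L.
n=0: no move → L
n=1: →0(L), so W
n=2: →0(L), so W
n=3: →2(W), 1(W) — all W, so L
n=4: →3(L), so W
n=5: →3(L), so W
n=6: →0(L), so W
n=7: →6(W), 5(W), 1(W) — all W, so L
n=8: →7(L), so W
n=9: →7(L), so W
n=10: →9(W), 8(W), 4(W) — all W, so L
n=11: →10(L), so W
n=12: →10(L), so W
n=13: →7(L), so W
n=14: →13(W), 12(W), 8(W) — all W, so L
n=15: →14(L), so W
n=16: →14(L), so W
n=17: →16(W), 15(W), 11(W) — all W, so L
n=18: →17(L), so W
n=19: →17(L), so W
n=20: →14(L), so W
n=21: →20(W), 19(W), 15(W) — all W, so L
n=22: →21(L), so W
From 22 Player 1 can remove 1, leaving 21, reaching an L position.

Player 1 wins.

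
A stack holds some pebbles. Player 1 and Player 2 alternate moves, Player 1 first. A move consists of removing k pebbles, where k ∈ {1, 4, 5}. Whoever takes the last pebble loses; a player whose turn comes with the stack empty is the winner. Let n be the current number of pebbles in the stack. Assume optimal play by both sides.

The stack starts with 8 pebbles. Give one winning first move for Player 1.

Remove 5, leaving 3.

Use the standard recursion: the mover wins at a terminal position; elsewhere, the mover wins exactly when some move hands the opponent an L position.
n=0: no move; the opponent has just taken the last pebble and therefore loses → W
n=1: L (sole option 0(W) is W)
n=2: W (go to 1, an L position)
n=3: L (sole option 2(W) is W)
n=4: W (go to 3, an L position)
n=5: W (go to 1, an L position)
n=6: W (go to 1, an L position)
n=7: W (go to 3, an L position)
n=8: W (go to 3, an L position)
From 8, the L positions reachable in one move are: 3.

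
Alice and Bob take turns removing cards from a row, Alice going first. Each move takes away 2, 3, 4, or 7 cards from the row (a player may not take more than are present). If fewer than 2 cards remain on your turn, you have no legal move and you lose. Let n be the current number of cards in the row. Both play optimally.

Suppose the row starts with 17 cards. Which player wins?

Build the W/L table. Terminal = L. A non-terminal position is W if it has a move to some L; otherwise it is L.
n=0: no move → L
n=1: no move → L
n=2: W (go to 0, an L position)
n=3: W (go to 1, an L position)
n=4: W (go to 1, an L position)
n=5: W (go to 1, an L position)
n=6: L (options 4(W), 3(W), 2(W) are all W)
n=7: W (go to 0, an L position)
n=8: W (go to 6, an L position)
n=9: W (go to 6, an L position)
n=10: W (go to 6, an L position)
n=11: L (options 9(W), 8(W), 7(W), 4(W) are all W)
n=12: L (options 10(W), 9(W), 8(W), 5(W) are all W)
n=13: W (go to 11, an L position)
n=14: W (go to 12, an L position)
n=15: W (go to 12, an L position)
n=16: W (go to 12, an L position)
n=17: L (options 15(W), 14(W), 13(W), 10(W) are all W)
Every move from 17 reaches a W position, so the mover loses.

Bob wins.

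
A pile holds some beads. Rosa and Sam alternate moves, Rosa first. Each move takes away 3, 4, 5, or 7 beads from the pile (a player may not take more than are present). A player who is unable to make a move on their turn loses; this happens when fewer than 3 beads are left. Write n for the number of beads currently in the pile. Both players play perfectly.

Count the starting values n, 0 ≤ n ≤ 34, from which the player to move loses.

12

Use the standard recursion: the mover loses at a terminal position; elsewhere, the mover wins exactly when some move hands the opponent an L position.
n=0: no move → L
n=1: no move → L
n=2: no move → L
n=3: →0(L), so W
n=4: →1(L), so W
n=5: →2(L), so W
n=6: →2(L), so W
n=7: →2(L), so W
n=8: →1(L), so W
n=9: →2(L), so W
n=10: →7(W), 6(W), 5(W), 3(W) — all W, so L
n=11: →8(W), 7(W), 6(W), 4(W) — all W, so L
n=12: →9(W), 8(W), 7(W), 5(W) — all W, so L
n=13: →10(L), so W
n=14: →11(L), so W
n=15: →12(L), so W
n=16: →12(L), so W
n=17: →12(L), so W
n=18: →11(L), so W
n=19: →12(L), so W
n=20: →17(W), 16(W), 15(W), 13(W) — all W, so L
n=21: →18(W), 17(W), 16(W), 14(W) — all W, so L
n=22: →19(W), 18(W), 17(W), 15(W) — all W, so L
n=23: →20(L), so W
n=24: →21(L), so W
n=25: →22(L), so W
n=26: →22(L), so W
n=27: →22(L), so W
n=28: →21(L), so W
n=29: →22(L), so W
n=30: →27(W), 26(W), 25(W), 23(W) — all W, so L
n=31: →28(W), 27(W), 26(W), 24(W) — all W, so L
n=32: →29(W), 28(W), 27(W), 25(W) — all W, so L
n=33: →30(L), so W
n=34: →31(L), so W
L entries with 0 ≤ n ≤ 34: n = 0, 1, 2, 10, 11, 12, 20, 21, 22, 30, 31, 32; that makes 12.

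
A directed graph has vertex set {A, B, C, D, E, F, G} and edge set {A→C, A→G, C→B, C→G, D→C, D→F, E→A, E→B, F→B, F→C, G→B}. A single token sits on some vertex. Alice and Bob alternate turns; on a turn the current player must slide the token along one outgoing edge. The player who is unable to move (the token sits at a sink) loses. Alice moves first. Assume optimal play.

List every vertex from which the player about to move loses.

Build the W/L table. Terminal = L. A non-terminal position is W if it has a move to some L; otherwise it is L.
Every edge goes from a vertex to one that appears earlier in the order B, G, C, F, A, D, E, so processing vertices in that order labels each vertex after all of its successors.
B: no outgoing edge → L
G: →B(L), so W
C: →B(L), so W
F: →B(L), so W
A: →C(W), G(W) — all W, so L
D: →F(W), C(W) — all W, so L
E: →A(L), so W
Reading off the rows marked L gives the requested list; there are 3 such vertices.

A, B, D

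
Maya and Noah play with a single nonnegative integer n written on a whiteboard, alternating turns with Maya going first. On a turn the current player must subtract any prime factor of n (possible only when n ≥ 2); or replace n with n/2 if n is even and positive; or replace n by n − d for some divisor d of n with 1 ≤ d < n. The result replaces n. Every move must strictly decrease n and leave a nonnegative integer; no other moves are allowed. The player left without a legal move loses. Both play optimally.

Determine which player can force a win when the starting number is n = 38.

Noah wins.

Compute win/loss labels from the base case upward. A position with no move is L. Any other position is W if it can reach an L in one move, else L.
n=0: no move → L
n=1: no move → L
n=2: →0(L), so W
n=3: →0(L), so W
n=4: →2(W), 3(W) — all W, so L
n=5: →0(L), so W
n=6: →4(L), so W
n=7: →0(L), so W
n=8: →4(L), so W
n=9: →6(W), 8(W) — all W, so L
n=10: →9(L), so W
n=11: →0(L), so W
n=12: →9(L), so W
n=13: →0(L), so W
n=14: →7(W), 12(W), 13(W) — all W, so L
n=15: →14(L), so W
n=16: →14(L), so W
n=17: →0(L), so W
n=18: →9(L), so W
n=19: →0(L), so W
n=20: →10(W), 15(W), 16(W), 18(W), 19(W) — all W, so L
n=21: →14(L), so W
n=22: →20(L), so W
n=23: →0(L), so W
n=24: →20(L), so W
n=25: →20(L), so W
n=26: →13(W), 24(W), 25(W) — all W, so L
n=27: →26(L), so W
n=28: →14(L), so W
n=29: →0(L), so W
n=30: →20(L), so W
n=31: →0(L), so W
n=32: →16(W), 24(W), 28(W), 30(W), 31(W) — all W, so L
n=33: →32(L), so W
n=34: →32(L), so W
n=35: →28(W), 30(W), 34(W) — all W, so L
n=36: →32(L), so W
n=37: →0(L), so W
n=38: →19(W), 36(W), 37(W) — all W, so L
Every move from 38 reaches a W position, so the mover loses.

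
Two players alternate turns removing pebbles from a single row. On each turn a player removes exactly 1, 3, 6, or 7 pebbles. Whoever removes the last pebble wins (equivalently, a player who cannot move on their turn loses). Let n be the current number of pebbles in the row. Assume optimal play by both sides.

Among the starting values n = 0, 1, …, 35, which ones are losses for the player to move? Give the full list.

0, 2, 4, 12, 14, 16, 24, 26, 28

Work bottom-up. With no move the player to move loses. Otherwise the position is W if at least one move leads to an L position for the opponent, and L if every move leads to a W.
n=0: no move → L
n=1: W (go to 0, an L position)
n=2: L (sole option 1(W) is W)
n=3: W (go to 2, an L position)
n=4: L (options 3(W), 1(W) are all W)
n=5: W (go to 4, an L position)
n=6: W (go to 0, an L position)
n=7: W (go to 4, an L position)
n=8: W (go to 2, an L position)
n=9: W (go to 2, an L position)
n=10: W (go to 4, an L position)
n=11: W (go to 4, an L position)
n=12: L (options 11(W), 9(W), 6(W), 5(W) are all W)
n=13: W (go to 12, an L position)
n=14: L (options 13(W), 11(W), 8(W), 7(W) are all W)
n=15: W (go to 14, an L position)
n=16: L (options 15(W), 13(W), 10(W), 9(W) are all W)
n=17: W (go to 16, an L position)
n=18: W (go to 12, an L position)
n=19: W (go to 16, an L position)
n=20: W (go to 14, an L position)
n=21: W (go to 14, an L position)
n=22: W (go to 16, an L position)
n=23: W (go to 16, an L position)
n=24: L (options 23(W), 21(W), 18(W), 17(W) are all W)
n=25: W (go to 24, an L position)
n=26: L (options 25(W), 23(W), 20(W), 19(W) are all W)
n=27: W (go to 26, an L position)
n=28: L (options 27(W), 25(W), 22(W), 21(W) are all W)
n=29: W (go to 28, an L position)
n=30: W (go to 24, an L position)
n=31: W (go to 28, an L position)
n=32: W (go to 26, an L position)
n=33: W (go to 26, an L position)
n=34: W (go to 28, an L position)
n=35: W (go to 28, an L position)
Reading off the rows marked L gives the requested list; there are 9 such values of n.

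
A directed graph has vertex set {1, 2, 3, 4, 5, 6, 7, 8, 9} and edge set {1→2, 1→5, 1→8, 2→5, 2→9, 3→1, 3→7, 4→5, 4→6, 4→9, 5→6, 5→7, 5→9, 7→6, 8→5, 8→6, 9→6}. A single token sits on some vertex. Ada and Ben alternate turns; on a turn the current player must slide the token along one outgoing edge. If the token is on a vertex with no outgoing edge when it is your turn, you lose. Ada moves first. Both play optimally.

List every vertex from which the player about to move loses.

2, 3, 6

Label each position W (a win for the player to move) or L (a loss). A position with no legal move is L; any other position is W exactly when some move reaches an L, and L when every move reaches a W.
Every edge goes from a vertex to one that appears earlier in the order 6, 9, 7, 5, 4, 2, 8, 1, 3, so processing vertices in that order labels each vertex after all of its successors.
6: no outgoing edge → L
9: W (go to 6, an L position)
7: W (go to 6, an L position)
5: W (go to 6, an L position)
4: W (go to 6, an L position)
2: L (options 5(W), 9(W) are all W)
8: W (go to 6, an L position)
1: W (go to 2, an L position)
3: L (options 1(W), 7(W) are all W)
The losing starting vertices are exactly the entries labelled L in this table (3 of them).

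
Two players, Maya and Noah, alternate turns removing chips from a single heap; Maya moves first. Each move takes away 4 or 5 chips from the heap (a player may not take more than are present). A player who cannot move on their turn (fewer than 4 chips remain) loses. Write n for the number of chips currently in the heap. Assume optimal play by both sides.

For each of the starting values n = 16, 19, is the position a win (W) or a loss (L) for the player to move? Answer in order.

16: W, 19: L

Compute win/loss labels from the base case upward. A position with no move is L. Any other position is W if it can reach an L in one move, else L.
n=0: no move → L
n=1: no move → L
n=2: no move → L
n=3: no move → L
n=4: can move to 0, which is L ⇒ W
n=5: can move to 1, which is L ⇒ W
n=6: can move to 2, which is L ⇒ W
n=7: can move to 3, which is L ⇒ W
n=8: can move to 3, which is L ⇒ W
n=9: moves to 5(W), 4(W); every one is W ⇒ L
n=10: moves to 6(W), 5(W); every one is W ⇒ L
n=11: moves to 7(W), 6(W); every one is W ⇒ L
n=12: moves to 8(W), 7(W); every one is W ⇒ L
n=13: can move to 9, which is L ⇒ W
n=14: can move to 10, which is L ⇒ W
n=15: can move to 11, which is L ⇒ W
n=16: can move to 12, which is L ⇒ W
n=17: can move to 12, which is L ⇒ W
n=18: moves to 14(W), 13(W); every one is W ⇒ L
n=19: moves to 15(W), 14(W); every one is W ⇒ L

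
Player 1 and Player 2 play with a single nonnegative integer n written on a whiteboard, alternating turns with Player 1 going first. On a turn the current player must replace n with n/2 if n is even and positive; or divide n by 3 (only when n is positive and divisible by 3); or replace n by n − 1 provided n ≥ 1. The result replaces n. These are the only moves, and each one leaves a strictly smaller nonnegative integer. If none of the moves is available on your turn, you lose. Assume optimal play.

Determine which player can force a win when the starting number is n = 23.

Compute win/loss labels from the base case upward. A position with no move is L. Any other position is W if it can reach an L in one move, else L.
n=0: no move → L
n=1: reaches L-position 0 → W
n=2: only reaches 1(W), which is W → L
n=3: reaches L-position 2 → W
n=4: reaches L-position 2 → W
n=5: only reaches 4(W), which is W → L
n=6: reaches L-position 2 → W
n=7: only reaches 6(W), which is W → L
n=8: reaches L-position 7 → W
n=9: only reaches 3(W), 8(W), all W → L
n=10: reaches L-position 5 → W
n=11: only reaches 10(W), which is W → L
n=12: reaches L-position 11 → W
n=13: only reaches 12(W), which is W → L
n=14: reaches L-position 7 → W
n=15: reaches L-position 5 → W
n=16: only reaches 8(W), 15(W), all W → L
n=17: reaches L-position 16 → W
n=18: reaches L-position 9 → W
n=19: only reaches 18(W), which is W → L
n=20: reaches L-position 19 → W
n=21: reaches L-position 7 → W
n=22: reaches L-position 11 → W
n=23: only reaches 22(W), which is W → L
Every move from 23 reaches a W position, so the mover loses.

Player 2 wins.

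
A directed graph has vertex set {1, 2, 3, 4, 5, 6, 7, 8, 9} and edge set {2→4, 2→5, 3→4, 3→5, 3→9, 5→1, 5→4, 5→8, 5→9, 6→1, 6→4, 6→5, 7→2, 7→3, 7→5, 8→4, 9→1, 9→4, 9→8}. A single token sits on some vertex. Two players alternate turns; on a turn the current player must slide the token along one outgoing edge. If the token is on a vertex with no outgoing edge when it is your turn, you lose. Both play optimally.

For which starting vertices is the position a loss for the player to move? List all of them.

1, 4, 7

Work bottom-up. With no move the player to move loses. Otherwise the position is W if at least one move leads to an L position for the opponent, and L if every move leads to a W.
Every edge goes from a vertex to one that appears earlier in the order 4, 1, 8, 9, 5, 2, 3, 6, 7, so processing vertices in that order labels each vertex after all of its successors.
4: no outgoing edge → L
1: no outgoing edge → L
8: W (go to 4, an L position)
9: W (go to 1, an L position)
5: W (go to 1, an L position)
2: W (go to 4, an L position)
3: W (go to 4, an L position)
6: W (go to 1, an L position)
7: L (options 3(W), 2(W), 5(W) are all W)
The losing starting vertices are exactly the entries labelled L in this table (3 of them).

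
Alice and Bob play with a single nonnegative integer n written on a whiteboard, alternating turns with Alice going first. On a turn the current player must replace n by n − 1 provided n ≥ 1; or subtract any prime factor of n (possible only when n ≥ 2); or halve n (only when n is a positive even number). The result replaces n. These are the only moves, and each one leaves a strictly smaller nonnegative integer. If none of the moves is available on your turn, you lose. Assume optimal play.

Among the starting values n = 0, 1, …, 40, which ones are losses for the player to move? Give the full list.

Classify positions by backward induction: terminal positions (no move available) are L. From any other position, the mover wins iff some move reaches an L.
n=0: no move → L
n=1: can move to 0, which is L ⇒ W
n=2: can move to 0, which is L ⇒ W
n=3: can move to 0, which is L ⇒ W
n=4: moves to 2(W), 3(W); every one is W ⇒ L
n=5: can move to 0, which is L ⇒ W
n=6: can move to 4, which is L ⇒ W
n=7: can move to 0, which is L ⇒ W
n=8: can move to 4, which is L ⇒ W
n=9: moves to 6(W), 8(W); every one is W ⇒ L
n=10: can move to 9, which is L ⇒ W
n=11: can move to 0, which is L ⇒ W
n=12: can move to 9, which is L ⇒ W
n=13: can move to 0, which is L ⇒ W
n=14: moves to 7(W), 12(W), 13(W); every one is W ⇒ L
n=15: can move to 14, which is L ⇒ W
n=16: can move to 14, which is L ⇒ W
n=17: can move to 0, which is L ⇒ W
n=18: can move to 9, which is L ⇒ W
n=19: can move to 0, which is L ⇒ W
n=20: moves to 10(W), 15(W), 18(W), 19(W); every one is W ⇒ L
n=21: can move to 14, which is L ⇒ W
n=22: can move to 20, which is L ⇒ W
n=23: can move to 0, which is L ⇒ W
n=24: moves to 12(W), 21(W), 22(W), 23(W); every one is W ⇒ L
n=25: can move to 20, which is L ⇒ W
n=26: can move to 24, which is L ⇒ W
n=27: can move to 24, which is L ⇒ W
n=28: can move to 14, which is L ⇒ W
n=29: can move to 0, which is L ⇒ W
n=30: moves to 15(W), 25(W), 27(W), 28(W), 29(W); every one is W ⇒ L
n=31: can move to 0, which is L ⇒ W
n=32: can move to 30, which is L ⇒ W
n=33: can move to 30, which is L ⇒ W
n=34: moves to 17(W), 32(W), 33(W); every one is W ⇒ L
n=35: can move to 30, which is L ⇒ W
n=36: can move to 34, which is L ⇒ W
n=37: can move to 0, which is L ⇒ W
n=38: moves to 19(W), 36(W), 37(W); every one is W ⇒ L
n=39: can move to 38, which is L ⇒ W
n=40: can move to 20, which is L ⇒ W
Reading off the rows marked L gives the requested list; there are 9 such values of n.

0, 4, 9, 14, 20, 24, 30, 34, 38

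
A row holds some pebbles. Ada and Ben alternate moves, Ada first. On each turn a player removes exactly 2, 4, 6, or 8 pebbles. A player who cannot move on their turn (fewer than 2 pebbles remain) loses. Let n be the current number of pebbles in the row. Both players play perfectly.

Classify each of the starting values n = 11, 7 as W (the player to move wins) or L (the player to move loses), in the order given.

11: L, 7: W

Classify positions by backward induction: terminal positions (no move available) are L. From any other position, the mover wins iff some move reaches an L.
n=0: no move → L
n=1: no move → L
n=2: W (go to 0, an L position)
n=3: W (go to 1, an L position)
n=4: W (go to 0, an L position)
n=5: W (go to 1, an L position)
n=6: W (go to 0, an L position)
n=7: W (go to 1, an L position)
n=8: W (go to 0, an L position)
n=9: W (go to 1, an L position)
n=10: L (options 8(W), 6(W), 4(W), 2(W) are all W)
n=11: L (options 9(W), 7(W), 5(W), 3(W) are all W)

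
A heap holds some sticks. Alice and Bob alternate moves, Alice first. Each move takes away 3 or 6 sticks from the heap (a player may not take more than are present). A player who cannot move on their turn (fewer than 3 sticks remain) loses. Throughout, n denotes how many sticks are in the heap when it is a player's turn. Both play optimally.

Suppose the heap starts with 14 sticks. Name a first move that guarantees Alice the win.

Label each position W (a win for the player to move) or L (a loss). A position with no legal move is L; any other position is W exactly when some move reaches an L, and L when every move reaches a W.
n=0: no move → L
n=1: no move → L
n=2: no move → L
n=3: W (go to 0, an L position)
n=4: W (go to 1, an L position)
n=5: W (go to 2, an L position)
n=6: W (go to 0, an L position)
n=7: W (go to 1, an L position)
n=8: W (go to 2, an L position)
n=9: L (options 6(W), 3(W) are all W)
n=10: L (options 7(W), 4(W) are all W)
n=11: L (options 8(W), 5(W) are all W)
n=12: W (go to 9, an L position)
n=13: W (go to 10, an L position)
n=14: W (go to 11, an L position)
From 14, the L positions reachable in one move are: 11.

Remove 3, leaving 11.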